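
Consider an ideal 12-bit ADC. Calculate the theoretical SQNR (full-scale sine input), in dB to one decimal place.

74.0 dB

SNR ≈ 6.02·N + 1.76 dB = 6.02·12 + 1.76 = 74.00 dB.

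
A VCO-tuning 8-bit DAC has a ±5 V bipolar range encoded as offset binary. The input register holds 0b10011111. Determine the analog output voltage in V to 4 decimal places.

LSB = 10 V / 2^8 = 39.062 mV.
Code 0b10011111 = 159 decimal.
V_out = (−5) + 159 × 0.0390625 V = 1.21094 V.

1.2109 V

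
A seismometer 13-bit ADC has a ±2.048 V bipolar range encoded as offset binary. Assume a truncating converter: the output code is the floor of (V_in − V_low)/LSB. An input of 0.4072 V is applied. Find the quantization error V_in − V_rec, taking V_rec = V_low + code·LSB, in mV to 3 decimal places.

0.200 mV

One LSB is 4.096 V / 8192 = 0.500 mV.
(0.4072 − (−2.048))/0.0005 = 4910.4000; ⌊·⌋ gives code 4910.
Reconstructed: 0.407 V.
Error = 0.4072 − 0.407 = 0.0002 V = 0.200 mV.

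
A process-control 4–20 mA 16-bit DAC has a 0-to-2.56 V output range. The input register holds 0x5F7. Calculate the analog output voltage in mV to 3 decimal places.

LSB = 2.56 V / 2^16 = 39.06 µV.
Code 0x5F7 = 1527 decimal.
V_out = 0 + 1527 × 3.90625e-05 V = 0.0596484 V.
= 59.648 mV.

59.648 mV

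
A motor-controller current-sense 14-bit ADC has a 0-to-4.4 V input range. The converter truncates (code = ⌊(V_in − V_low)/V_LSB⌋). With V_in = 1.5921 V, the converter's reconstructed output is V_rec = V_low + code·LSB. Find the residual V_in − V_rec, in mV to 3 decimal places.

0.108 mV

LSB = 4.4/2^14 = 268.55 µV.
(1.5921 − 0)/0.000268555 = 5928.4015; ⌊·⌋ gives code 5928.
Reconstructed: 1.5919922 V.
Error = 1.5921 − 1.5919922 = 0.000107812 V = 0.108 mV.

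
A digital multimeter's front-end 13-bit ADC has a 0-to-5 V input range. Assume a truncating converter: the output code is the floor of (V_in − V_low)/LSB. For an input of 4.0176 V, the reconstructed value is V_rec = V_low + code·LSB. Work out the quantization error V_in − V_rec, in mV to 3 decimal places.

0.266 mV

Step size: 5 V ÷ 2^13 = 0.610 mV.
(V_in − V_low)/LSB = (4.0176 − 0)/0.000610352 = 6582.4358 → code 6582 (floor).
V_rec = 0 + 6582·0.000610352 = 4.017334 V.
Difference: 0.000266016 V → 0.266 mV.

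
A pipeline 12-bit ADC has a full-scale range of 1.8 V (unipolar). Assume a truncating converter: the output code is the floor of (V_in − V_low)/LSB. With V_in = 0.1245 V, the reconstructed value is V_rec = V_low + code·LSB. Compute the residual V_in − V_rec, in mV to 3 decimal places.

One LSB is 1.8 V / 4096 = 439.45 µV.
(0.1245 − 0)/0.000439453 = 283.3067; ⌊·⌋ gives code 283.
Code 283 maps back to 0 + 283×0.000439453 V = 0.12436523 V.
Error = 0.1245 − 0.12436523 = 0.000134766 V = 0.135 mV.

0.135 mV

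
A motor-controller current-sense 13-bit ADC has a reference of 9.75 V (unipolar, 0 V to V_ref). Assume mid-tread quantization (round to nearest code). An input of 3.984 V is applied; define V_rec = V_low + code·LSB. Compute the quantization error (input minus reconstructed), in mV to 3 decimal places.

0.449 mV

One LSB is 9.75 V / 8192 = 1.190 mV.
(V_in − V_low)/LSB = (3.984 − 0)/0.00119019 = 3347.3772 → code 3347 (round).
Code 3347 maps back to 0 + 3347×0.00119019 V = 3.983551 V.
Difference: 0.000448975 V → 0.449 mV.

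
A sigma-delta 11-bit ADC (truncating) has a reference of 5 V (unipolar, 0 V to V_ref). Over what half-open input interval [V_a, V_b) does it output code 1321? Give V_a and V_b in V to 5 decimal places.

[3.22510 V, 3.22754 V)

LSB = 5/2^11 = 2.441 mV.
V_a = V_low + 1321·LSB = 3.2251 V; V_b = V_low + 1322·LSB = 3.22754 V.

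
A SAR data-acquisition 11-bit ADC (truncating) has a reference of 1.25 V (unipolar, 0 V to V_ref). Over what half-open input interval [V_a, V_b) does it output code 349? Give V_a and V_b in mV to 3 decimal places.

LSB = 1.25/2^11 = 0.610 mV.
V_a = V_low + 349·LSB = 0.213013 V; V_b = V_low + 350·LSB = 0.213623 V.

[213.013 mV, 213.623 mV)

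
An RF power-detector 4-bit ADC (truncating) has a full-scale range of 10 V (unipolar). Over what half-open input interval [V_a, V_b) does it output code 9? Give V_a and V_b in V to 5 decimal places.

LSB = 10/2^4 = 0.6250 V.
V_a = V_low + 9·LSB = 5.625 V; V_b = V_low + 10·LSB = 6.25 V.

[5.62500 V, 6.25000 V)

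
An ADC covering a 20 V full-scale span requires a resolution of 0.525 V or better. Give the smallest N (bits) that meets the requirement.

Number of steps required ≥ 20 V / 0.525 V = 38.10.
Need 2^N ≥ 38.10; 2^5 = 32, 2^6 = 64.
Minimum N = 6.

6 bits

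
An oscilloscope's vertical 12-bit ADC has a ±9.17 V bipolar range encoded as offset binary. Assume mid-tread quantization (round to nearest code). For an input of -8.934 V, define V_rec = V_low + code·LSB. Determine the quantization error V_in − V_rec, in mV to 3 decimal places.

One LSB is 18.34 V / 4096 = 4.478 mV.
(V_in − V_low)/LSB = (-8.934 − (−9.17))/0.00447754 = 52.7075 → code 53 (round).
V_rec = (−9.17) + 53·0.00447754 = -8.9326904 V.
Error = -8.934 − (−8.9326904) = -0.00130957 V = -1.310 mV.

-1.310 mV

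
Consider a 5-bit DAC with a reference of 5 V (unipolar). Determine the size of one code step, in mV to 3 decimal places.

Full-scale span = 5 V.
LSB = 5 / 2^5 = 5 / 32 = 0.15625 V = 156.250 mV.

156.250 mV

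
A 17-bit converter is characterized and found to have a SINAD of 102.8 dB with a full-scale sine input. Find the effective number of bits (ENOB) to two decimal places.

ENOB = (SINAD − 1.76) / 6.02 = (102.8 − 1.76)/6.02 = 16.784.

16.78 bits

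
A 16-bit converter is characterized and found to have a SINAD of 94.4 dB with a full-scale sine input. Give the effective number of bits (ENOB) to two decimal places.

15.39 bits

ENOB = (SINAD − 1.76) / 6.02 = (94.4 − 1.76)/6.02 = 15.389.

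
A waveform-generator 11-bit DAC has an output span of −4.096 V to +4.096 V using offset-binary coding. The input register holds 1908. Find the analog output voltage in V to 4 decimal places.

LSB = 8.192 V / 2^11 = 4.000 mV.
V_out = (−4.096) + 1908 × 0.004 V = 3.536 V.

3.5360 V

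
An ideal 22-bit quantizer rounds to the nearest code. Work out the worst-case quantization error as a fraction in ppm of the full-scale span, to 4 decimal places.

0.1192 ppm

Rounding → worst-case error = ½ LSB = V_FS/2^23, so 1e+06/8388608 = 0.119209 ppm of full scale.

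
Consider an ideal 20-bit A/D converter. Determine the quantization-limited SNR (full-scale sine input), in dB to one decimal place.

122.2 dB

SNR ≈ 6.02·N + 1.76 dB = 6.02·20 + 1.76 = 122.16 dB.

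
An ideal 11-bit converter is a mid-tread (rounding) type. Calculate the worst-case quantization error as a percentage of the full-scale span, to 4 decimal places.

Rounding → worst-case error = ½ LSB = V_FS/2^12, so 100/4096 = 0.0244141 % of full scale.

0.0244 %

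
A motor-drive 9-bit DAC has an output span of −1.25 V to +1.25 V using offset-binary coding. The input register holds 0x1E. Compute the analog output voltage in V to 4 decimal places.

-1.1035 V

LSB = 2.5 V / 2^9 = 4.883 mV.
Code 0x1E = 30 decimal.
V_out = (−1.25) + 30 × 0.00488281 V = -1.10352 V.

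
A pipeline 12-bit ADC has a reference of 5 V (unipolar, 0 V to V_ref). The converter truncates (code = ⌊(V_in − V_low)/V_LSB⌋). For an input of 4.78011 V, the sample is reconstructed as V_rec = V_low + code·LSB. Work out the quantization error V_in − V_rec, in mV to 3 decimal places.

LSB = 5/2^12 = 1.221 mV.
(V_in − V_low)/LSB = (4.78011 − 0)/0.0012207 = 3915.8661 → code 3915 (floor).
Reconstructed: 4.7790527 V.
Error = 4.78011 − 4.7790527 = 0.00105727 V = 1.057 mV.

1.057 mV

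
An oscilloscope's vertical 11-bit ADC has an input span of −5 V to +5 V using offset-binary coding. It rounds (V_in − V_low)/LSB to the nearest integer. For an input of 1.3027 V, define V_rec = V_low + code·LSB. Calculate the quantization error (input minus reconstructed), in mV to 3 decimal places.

-1.011 mV

Step size: 10 V ÷ 2^11 = 4.883 mV.
(V_in − V_low)/LSB = (1.3027 − (−5))/0.00488281 = 1290.7930 → code 1291 (round).
Code 1291 maps back to (−5) + 1291×0.00488281 V = 1.3037109 V.
V_in − V_rec = -0.00101094 V = -1.011 mV.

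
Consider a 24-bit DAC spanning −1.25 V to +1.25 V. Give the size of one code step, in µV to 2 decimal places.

Full-scale span = 2.5 V.
LSB = 2.5 / 2^24 = 2.5 / 16777216 = 1.49012e-07 V = 0.15 µV.

0.15 µV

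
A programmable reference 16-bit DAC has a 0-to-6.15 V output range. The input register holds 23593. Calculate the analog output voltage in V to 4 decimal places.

2.2140 V

LSB = 6.15 V / 2^16 = 93.84 µV.
V_out = 0 + 23593 × 9.38416e-05 V = 2.214 V.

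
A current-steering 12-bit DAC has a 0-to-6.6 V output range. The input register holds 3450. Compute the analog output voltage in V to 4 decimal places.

LSB = 6.6 V / 2^12 = 1.611 mV.
V_out = 0 + 3450 × 0.00161133 V = 5.55908 V.

5.5591 V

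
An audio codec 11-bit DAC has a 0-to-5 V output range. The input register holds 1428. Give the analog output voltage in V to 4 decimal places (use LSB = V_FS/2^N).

3.4863 V

LSB = 5 V / 2^11 = 2.441 mV.
V_out = 0 + 1428 × 0.00244141 V = 3.48633 V.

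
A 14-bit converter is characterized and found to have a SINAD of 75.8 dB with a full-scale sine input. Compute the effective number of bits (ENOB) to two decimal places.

12.30 bits

ENOB = (SINAD − 1.76) / 6.02 = (75.8 − 1.76)/6.02 = 12.299.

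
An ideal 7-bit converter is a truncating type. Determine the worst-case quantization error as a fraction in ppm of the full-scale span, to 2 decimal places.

Truncating → worst-case error = 1 LSB = V_FS/2^7, so 1e+06/128 = 7812.5 ppm of full scale.

7812.50 ppm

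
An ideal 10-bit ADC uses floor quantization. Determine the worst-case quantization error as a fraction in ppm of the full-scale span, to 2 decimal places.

976.56 ppm

Truncating → worst-case error = 1 LSB = V_FS/2^10, so 1e+06/1024 = 976.562 ppm of full scale.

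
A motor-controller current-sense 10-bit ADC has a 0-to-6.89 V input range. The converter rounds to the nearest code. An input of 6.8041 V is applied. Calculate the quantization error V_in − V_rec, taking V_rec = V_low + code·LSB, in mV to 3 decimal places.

1.571 mV

One LSB is 6.89 V / 1024 = 6.729 mV.
Scaled input = 1011.2334 LSBs, so code = 1011.
Reconstructed: 6.8025293 V.
Difference: 0.0015707 V → 1.571 mV.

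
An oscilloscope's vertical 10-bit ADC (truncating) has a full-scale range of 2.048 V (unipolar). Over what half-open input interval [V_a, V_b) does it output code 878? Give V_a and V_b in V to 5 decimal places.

LSB = 2.048/2^10 = 2.000 mV.
V_a = V_low + 878·LSB = 1.756 V; V_b = V_low + 879·LSB = 1.758 V.

[1.75600 V, 1.75800 V)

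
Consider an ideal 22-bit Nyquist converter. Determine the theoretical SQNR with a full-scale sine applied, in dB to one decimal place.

134.2 dB

SNR ≈ 6.02·N + 1.76 dB = 6.02·22 + 1.76 = 134.20 dB.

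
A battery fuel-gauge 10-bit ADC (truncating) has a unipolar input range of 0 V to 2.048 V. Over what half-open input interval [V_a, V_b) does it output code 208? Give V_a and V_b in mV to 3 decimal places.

LSB = 2.048/2^10 = 2.000 mV.
V_a = V_low + 208·LSB = 0.416 V; V_b = V_low + 209·LSB = 0.418 V.

[416.000 mV, 418.000 mV)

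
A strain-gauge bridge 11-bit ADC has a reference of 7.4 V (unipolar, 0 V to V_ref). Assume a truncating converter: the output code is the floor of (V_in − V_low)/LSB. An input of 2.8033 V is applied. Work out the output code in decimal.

LSB = 7.4 V / 2048 = 3.613 mV.
(V_in − V_low)/LSB = (2.8033 − 0) / 0.00361328 = 775.832.
So the output code is 775.

code 775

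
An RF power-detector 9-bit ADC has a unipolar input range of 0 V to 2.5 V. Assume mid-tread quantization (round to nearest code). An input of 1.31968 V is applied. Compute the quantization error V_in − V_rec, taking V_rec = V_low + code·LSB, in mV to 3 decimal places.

1.321 mV

One LSB is 2.5 V / 512 = 4.883 mV.
(1.31968 − 0)/0.00488281 = 270.2705; round gives code 270.
Code 270 maps back to 0 + 270×0.00488281 V = 1.3183594 V.
Error = 1.31968 − 1.3183594 = 0.00132062 V = 1.321 mV.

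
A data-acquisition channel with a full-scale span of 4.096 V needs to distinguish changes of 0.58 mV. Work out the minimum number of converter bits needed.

13 bits

Number of steps required ≥ 4.096 V / 0.58 mV = 7062.07.
Need 2^N ≥ 7062.07; 2^12 = 4096, 2^13 = 8192.
Minimum N = 13.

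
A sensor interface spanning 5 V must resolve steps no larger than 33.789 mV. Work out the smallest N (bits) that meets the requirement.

8 bits

Number of steps required ≥ 5 V / 33.789 mV = 147.98.
Need 2^N ≥ 147.98; 2^7 = 128, 2^8 = 256.
Minimum N = 8.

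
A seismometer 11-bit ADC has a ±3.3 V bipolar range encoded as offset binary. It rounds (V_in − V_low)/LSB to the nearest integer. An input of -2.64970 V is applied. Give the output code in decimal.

LSB = 6.6 V / 2048 = 3.223 mV.
(-2.64970 − (−3.3)) / 0.00322266 = 201.790 LSBs.
So the output code is 202.

code 202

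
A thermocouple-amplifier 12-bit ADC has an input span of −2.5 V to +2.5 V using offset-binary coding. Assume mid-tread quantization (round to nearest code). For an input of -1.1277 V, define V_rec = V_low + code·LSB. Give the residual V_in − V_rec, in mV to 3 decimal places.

0.230 mV

One LSB is 5 V / 4096 = 1.221 mV.
(-1.1277 − (−2.5))/0.0012207 = 1124.1882; round gives code 1124.
Code 1124 maps back to (−2.5) + 1124×0.0012207 V = -1.1279297 V.
V_in − V_rec = 0.000229687 V = 0.230 mV.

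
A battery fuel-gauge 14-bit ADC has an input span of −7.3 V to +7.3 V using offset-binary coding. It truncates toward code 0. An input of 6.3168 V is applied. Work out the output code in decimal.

code 15280

LSB = 14.6 V / 16384 = 0.891 mV.
(6.3168 − (−7.3)) / 0.000891113 = 15280.661 LSBs.
Floor → code 15280.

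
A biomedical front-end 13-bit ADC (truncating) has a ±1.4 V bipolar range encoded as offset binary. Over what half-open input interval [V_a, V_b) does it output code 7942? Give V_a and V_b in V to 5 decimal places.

[1.31455 V, 1.31489 V)

LSB = 2.8/2^13 = 341.80 µV.
V_a = V_low + 7942·LSB = 1.31455 V; V_b = V_low + 7943·LSB = 1.31489 V.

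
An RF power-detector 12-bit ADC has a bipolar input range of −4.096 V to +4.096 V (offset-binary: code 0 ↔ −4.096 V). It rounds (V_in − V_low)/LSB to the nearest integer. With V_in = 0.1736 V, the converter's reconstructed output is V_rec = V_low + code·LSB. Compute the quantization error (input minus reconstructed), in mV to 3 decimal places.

-0.400 mV

One LSB is 8.192 V / 4096 = 2.000 mV.
(V_in − V_low)/LSB = (0.1736 − (−4.096))/0.002 = 2134.8000 → code 2135 (round).
Reconstructed: 0.174 V.
V_in − V_rec = -0.0004 V = -0.400 mV.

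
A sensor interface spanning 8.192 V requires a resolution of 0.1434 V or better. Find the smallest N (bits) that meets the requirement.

6 bits

Number of steps required ≥ 8.192 V / 0.1434 V = 57.13.
Need 2^N ≥ 57.13; 2^5 = 32, 2^6 = 64.
Minimum N = 6.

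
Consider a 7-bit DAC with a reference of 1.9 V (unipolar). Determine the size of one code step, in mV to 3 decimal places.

Full-scale span = 1.9 V.
LSB = 1.9 / 2^7 = 1.9 / 128 = 0.0148437 V = 14.844 mV.

14.844 mV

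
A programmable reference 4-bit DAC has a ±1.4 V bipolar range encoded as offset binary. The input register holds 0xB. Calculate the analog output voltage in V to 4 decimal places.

0.5250 V

LSB = 2.8 V / 2^4 = 175.000 mV.
Code 0xB = 11 decimal.
V_out = (−1.4) + 11 × 0.175 V = 0.525 V.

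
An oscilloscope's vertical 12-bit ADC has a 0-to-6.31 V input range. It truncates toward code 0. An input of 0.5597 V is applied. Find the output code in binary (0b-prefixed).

code 0b101101011 (decimal 363)

Full-scale span = 6.31 V; LSB = 6.31/2^12 = 1.541 mV.
(0.5597 − 0) / 0.00154053 = 363.317 LSBs.
Floor → code 363.
In binary (0b-prefixed): 0b101101011.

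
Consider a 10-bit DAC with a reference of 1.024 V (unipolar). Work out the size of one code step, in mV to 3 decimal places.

1.000 mV

Full-scale span = 1.024 V.
LSB = 1.024 / 2^10 = 1.024 / 1024 = 0.001 V = 1.000 mV.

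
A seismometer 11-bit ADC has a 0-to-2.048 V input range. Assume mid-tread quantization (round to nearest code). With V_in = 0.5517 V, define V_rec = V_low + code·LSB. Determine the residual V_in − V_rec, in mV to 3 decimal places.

-0.300 mV

Step size: 2.048 V ÷ 2^11 = 1.000 mV.
Scaled input = 551.7000 LSBs, so code = 552.
V_rec = 0 + 552·0.001 = 0.552 V.
Error = 0.5517 − 0.552 = -0.0003 V = -0.300 mV.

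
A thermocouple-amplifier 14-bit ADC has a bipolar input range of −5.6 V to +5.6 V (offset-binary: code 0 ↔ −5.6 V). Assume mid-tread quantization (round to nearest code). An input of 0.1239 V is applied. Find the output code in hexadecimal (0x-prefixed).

code 0x20B5 (decimal 8373)

Full-scale span = 11.2 V; LSB = 11.2/2^14 = 0.684 mV.
Input sits at 8373.248 steps above V_low.
Round → code 8373.
In hexadecimal (0x-prefixed): 0x20B5.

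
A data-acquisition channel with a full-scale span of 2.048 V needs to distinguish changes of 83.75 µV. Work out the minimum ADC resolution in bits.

Number of steps required ≥ 2.048 V / 83.75 µV = 24453.73.
Need 2^N ≥ 24453.73; 2^14 = 16384, 2^15 = 32768.
Minimum N = 15.

15 bits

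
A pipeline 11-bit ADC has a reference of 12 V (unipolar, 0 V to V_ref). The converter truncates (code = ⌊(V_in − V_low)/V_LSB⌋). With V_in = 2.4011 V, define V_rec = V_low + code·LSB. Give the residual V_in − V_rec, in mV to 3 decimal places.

LSB = 12/2^11 = 5.859 mV.
(2.4011 − 0)/0.00585938 = 409.7877; ⌊·⌋ gives code 409.
V_rec = 0 + 409·0.00585938 = 2.3964844 V.
Difference: 0.00461562 V → 4.616 mV.

4.616 mV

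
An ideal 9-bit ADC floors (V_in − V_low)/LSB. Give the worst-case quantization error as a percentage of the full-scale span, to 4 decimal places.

0.1953 %

Truncating → worst-case error = 1 LSB = V_FS/2^9, so 100/512 = 0.195312 % of full scale.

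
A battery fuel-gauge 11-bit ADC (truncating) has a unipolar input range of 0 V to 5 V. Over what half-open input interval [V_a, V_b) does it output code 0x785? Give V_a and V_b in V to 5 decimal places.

LSB = 5/2^11 = 2.441 mV.
Code 0x785 = 1925 decimal.
V_a = V_low + 1925·LSB = 4.69971 V; V_b = V_low + 1926·LSB = 4.70215 V.

[4.69971 V, 4.70215 V)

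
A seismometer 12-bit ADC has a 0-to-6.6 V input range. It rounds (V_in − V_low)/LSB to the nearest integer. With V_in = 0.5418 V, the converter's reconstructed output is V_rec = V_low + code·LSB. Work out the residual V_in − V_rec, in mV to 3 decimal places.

One LSB is 6.6 V / 4096 = 1.611 mV.
(0.5418 − 0)/0.00161133 = 336.2444; round gives code 336.
Reconstructed: 0.54140625 V.
Error = 0.5418 − 0.54140625 = 0.00039375 V = 0.394 mV.

0.394 mV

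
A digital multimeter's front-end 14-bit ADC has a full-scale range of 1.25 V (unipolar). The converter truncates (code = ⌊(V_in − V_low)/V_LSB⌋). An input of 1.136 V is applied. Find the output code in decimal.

code 14889

LSB = 1.25 V / 16384 = 76.29 µV.
(1.136 − 0) / 7.62939e-05 = 14889.779 LSBs.
Floor → code 14889.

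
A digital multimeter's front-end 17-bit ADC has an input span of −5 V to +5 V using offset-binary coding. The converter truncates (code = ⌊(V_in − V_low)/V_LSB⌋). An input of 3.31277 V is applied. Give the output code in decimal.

code 108957

Full-scale span = 10 V; LSB = 10/2^17 = 76.29 µV.
(V_in − V_low)/LSB = (3.31277 − (−5)) / 7.62939e-05 = 108957.139.
Floor → code 108957.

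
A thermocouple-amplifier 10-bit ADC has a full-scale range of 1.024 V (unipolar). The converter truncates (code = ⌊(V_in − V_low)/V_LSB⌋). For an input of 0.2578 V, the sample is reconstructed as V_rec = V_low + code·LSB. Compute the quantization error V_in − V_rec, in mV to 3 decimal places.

0.800 mV

Step size: 1.024 V ÷ 2^10 = 1.000 mV.
(V_in − V_low)/LSB = (0.2578 − 0)/0.001 = 257.8000 → code 257 (floor).
V_rec = 0 + 257·0.001 = 0.257 V.
Error = 0.2578 − 0.257 = 0.0008 V = 0.800 mV.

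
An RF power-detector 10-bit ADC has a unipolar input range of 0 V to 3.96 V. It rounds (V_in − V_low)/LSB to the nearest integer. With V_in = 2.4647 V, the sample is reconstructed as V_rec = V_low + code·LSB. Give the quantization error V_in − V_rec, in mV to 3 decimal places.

One LSB is 3.96 V / 1024 = 3.867 mV.
(2.4647 − 0)/0.00386719 = 637.3366; round gives code 637.
Code 637 maps back to 0 + 637×0.00386719 V = 2.4633984 V.
V_in − V_rec = 0.00130156 V = 1.302 mV.

1.302 mV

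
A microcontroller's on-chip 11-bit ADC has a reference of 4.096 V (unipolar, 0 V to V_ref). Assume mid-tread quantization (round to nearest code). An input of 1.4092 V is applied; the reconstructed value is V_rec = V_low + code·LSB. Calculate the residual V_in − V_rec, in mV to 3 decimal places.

LSB = 4.096/2^11 = 2.000 mV.
(1.4092 − 0)/0.002 = 704.6000; round gives code 705.
Code 705 maps back to 0 + 705×0.002 V = 1.41 V.
V_in − V_rec = -0.0008 V = -0.800 mV.

-0.800 mV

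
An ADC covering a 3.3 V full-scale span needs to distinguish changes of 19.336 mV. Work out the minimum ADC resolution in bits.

Number of steps required ≥ 3.3 V / 19.336 mV = 170.67.
Need 2^N ≥ 170.67; 2^7 = 128, 2^8 = 256.
Minimum N = 8.

8 bits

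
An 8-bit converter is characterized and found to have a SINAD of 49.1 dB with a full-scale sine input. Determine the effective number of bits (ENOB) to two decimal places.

7.86 bits

ENOB = (SINAD − 1.76) / 6.02 = (49.1 − 1.76)/6.02 = 7.864.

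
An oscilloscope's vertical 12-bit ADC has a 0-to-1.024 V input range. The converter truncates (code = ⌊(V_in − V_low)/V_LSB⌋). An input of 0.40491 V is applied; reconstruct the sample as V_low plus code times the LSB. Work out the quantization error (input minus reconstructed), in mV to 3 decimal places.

Step size: 1.024 V ÷ 2^12 = 250.00 µV.
(0.40491 − 0)/0.00025 = 1619.6400; ⌊·⌋ gives code 1619.
V_rec = 0 + 1619·0.00025 = 0.40475 V.
Difference: 0.00016 V → 0.160 mV.

0.160 mV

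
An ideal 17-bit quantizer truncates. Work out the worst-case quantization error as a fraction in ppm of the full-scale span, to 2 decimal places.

7.63 ppm

Truncating → worst-case error = 1 LSB = V_FS/2^17, so 1e+06/131072 = 7.62939 ppm of full scale.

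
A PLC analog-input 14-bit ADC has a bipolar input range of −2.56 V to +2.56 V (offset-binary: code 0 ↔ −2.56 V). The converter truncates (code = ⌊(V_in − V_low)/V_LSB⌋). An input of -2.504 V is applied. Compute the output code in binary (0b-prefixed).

With 16384 levels over 5.12 V, one step is 312.50 µV.
(V_in − V_low)/LSB = (-2.504 − (−2.56)) / 0.0003125 = 179.200.
Floor → code 179.
In binary (0b-prefixed): 0b10110011.

code 0b10110011 (decimal 179)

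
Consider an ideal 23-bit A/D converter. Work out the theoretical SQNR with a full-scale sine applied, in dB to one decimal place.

140.2 dB

SNR ≈ 6.02·N + 1.76 dB = 6.02·23 + 1.76 = 140.22 dB.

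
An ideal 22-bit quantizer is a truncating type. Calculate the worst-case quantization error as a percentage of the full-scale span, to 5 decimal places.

0.00002 %

Truncating → worst-case error = 1 LSB = V_FS/2^22, so 100/4194304 = 2.38419e-05 % of full scale.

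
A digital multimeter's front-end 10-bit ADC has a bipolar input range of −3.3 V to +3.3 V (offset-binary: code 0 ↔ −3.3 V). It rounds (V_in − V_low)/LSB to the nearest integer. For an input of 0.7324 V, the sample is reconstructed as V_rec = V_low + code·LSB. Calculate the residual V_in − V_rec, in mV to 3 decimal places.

LSB = 6.6/2^10 = 6.445 mV.
Scaled input = 625.6330 LSBs, so code = 626.
Code 626 maps back to (−3.3) + 626×0.00644531 V = 0.73476562 V.
Error = 0.7324 − 0.73476562 = -0.00236563 V = -2.366 mV.

-2.366 mV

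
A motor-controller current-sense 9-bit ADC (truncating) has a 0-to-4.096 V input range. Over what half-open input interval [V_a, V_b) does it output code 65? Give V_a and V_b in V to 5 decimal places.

[0.52000 V, 0.52800 V)

LSB = 4.096/2^9 = 8.000 mV.
V_a = V_low + 65·LSB = 0.52 V; V_b = V_low + 66·LSB = 0.528 V.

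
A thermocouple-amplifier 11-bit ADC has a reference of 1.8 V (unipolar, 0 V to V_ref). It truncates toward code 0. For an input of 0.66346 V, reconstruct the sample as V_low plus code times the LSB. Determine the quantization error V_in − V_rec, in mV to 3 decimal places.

0.765 mV

LSB = 1.8/2^11 = 0.879 mV.
(V_in − V_low)/LSB = (0.66346 − 0)/0.000878906 = 754.8700 → code 754 (floor).
V_rec = 0 + 754·0.000878906 = 0.66269531 V.
V_in − V_rec = 0.000764687 V = 0.765 mV.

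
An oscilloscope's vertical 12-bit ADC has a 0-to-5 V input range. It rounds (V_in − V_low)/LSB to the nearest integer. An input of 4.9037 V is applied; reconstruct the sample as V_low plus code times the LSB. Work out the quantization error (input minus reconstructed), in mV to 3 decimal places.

One LSB is 5 V / 4096 = 1.221 mV.
(4.9037 − 0)/0.0012207 = 4017.1110; round gives code 4017.
Code 4017 maps back to 0 + 4017×0.0012207 V = 4.9035645 V.
V_in − V_rec = 0.000135547 V = 0.136 mV.

0.136 mV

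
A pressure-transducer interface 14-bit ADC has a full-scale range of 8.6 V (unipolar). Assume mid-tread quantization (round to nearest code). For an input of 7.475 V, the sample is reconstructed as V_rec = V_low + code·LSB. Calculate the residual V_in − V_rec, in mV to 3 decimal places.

One LSB is 8.6 V / 16384 = 0.525 mV.
Scaled input = 14240.7442 LSBs, so code = 14241.
Code 14241 maps back to 0 + 14241×0.000524902 V = 7.4751343 V.
V_in − V_rec = -0.000134277 V = -0.134 mV.

-0.134 mV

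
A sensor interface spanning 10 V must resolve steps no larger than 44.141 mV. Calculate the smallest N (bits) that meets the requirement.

Number of steps required ≥ 10 V / 44.141 mV = 226.55.
Need 2^N ≥ 226.55; 2^7 = 128, 2^8 = 256.
Minimum N = 8.

8 bits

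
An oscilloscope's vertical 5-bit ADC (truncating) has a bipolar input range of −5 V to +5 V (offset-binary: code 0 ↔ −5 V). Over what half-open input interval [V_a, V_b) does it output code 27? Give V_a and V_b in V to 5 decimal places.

LSB = 10/2^5 = 312.500 mV.
V_a = V_low + 27·LSB = 3.4375 V; V_b = V_low + 28·LSB = 3.75 V.

[3.43750 V, 3.75000 V)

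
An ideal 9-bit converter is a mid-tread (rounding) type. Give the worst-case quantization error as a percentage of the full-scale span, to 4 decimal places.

Rounding → worst-case error = ½ LSB = V_FS/2^10, so 100/1024 = 0.0976562 % of full scale.

0.0977 %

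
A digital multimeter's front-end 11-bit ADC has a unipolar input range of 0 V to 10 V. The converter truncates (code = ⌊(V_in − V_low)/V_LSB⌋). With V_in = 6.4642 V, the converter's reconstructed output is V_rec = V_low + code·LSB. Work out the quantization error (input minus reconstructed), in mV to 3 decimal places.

Step size: 10 V ÷ 2^11 = 4.883 mV.
(6.4642 − 0)/0.00488281 = 1323.8682; ⌊·⌋ gives code 1323.
Code 1323 maps back to 0 + 1323×0.00488281 V = 6.4599609 V.
Error = 6.4642 − 6.4599609 = 0.00423906 V = 4.239 mV.

4.239 mV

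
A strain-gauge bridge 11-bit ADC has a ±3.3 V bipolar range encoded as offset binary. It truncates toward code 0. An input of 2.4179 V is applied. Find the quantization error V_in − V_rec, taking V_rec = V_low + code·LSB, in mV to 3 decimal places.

Step size: 6.6 V ÷ 2^11 = 3.223 mV.
(V_in − V_low)/LSB = (2.4179 − (−3.3))/0.00322266 = 1774.2817 → code 1774 (floor).
V_rec = (−3.3) + 1774·0.00322266 = 2.4169922 V.
V_in − V_rec = 0.000907812 V = 0.908 mV.

0.908 mV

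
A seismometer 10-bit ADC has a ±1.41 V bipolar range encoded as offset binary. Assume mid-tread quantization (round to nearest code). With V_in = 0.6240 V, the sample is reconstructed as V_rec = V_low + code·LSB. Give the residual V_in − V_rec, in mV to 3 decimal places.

One LSB is 2.82 V / 1024 = 2.754 mV.
(V_in − V_low)/LSB = (0.6240 − (−1.41))/0.00275391 = 738.5872 → code 739 (round).
Reconstructed: 0.62513672 V.
Difference: -0.00113672 V → -1.137 mV.

-1.137 mV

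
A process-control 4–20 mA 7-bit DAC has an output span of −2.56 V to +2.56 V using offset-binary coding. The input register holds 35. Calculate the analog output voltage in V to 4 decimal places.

LSB = 5.12 V / 2^7 = 40.000 mV.
V_out = (−2.56) + 35 × 0.04 V = -1.16 V.

-1.1600 V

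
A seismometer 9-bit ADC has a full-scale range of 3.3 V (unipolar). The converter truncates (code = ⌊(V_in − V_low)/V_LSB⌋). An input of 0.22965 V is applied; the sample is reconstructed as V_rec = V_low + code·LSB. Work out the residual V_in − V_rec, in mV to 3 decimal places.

4.064 mV

Step size: 3.3 V ÷ 2^9 = 6.445 mV.
Scaled input = 35.6305 LSBs, so code = 35.
Reconstructed: 0.22558594 V.
Difference: 0.00406406 V → 4.064 mV.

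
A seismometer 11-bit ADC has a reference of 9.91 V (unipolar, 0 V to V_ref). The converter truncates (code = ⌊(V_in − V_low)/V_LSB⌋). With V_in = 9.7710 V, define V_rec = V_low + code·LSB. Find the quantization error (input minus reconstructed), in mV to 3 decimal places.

1.327 mV

Step size: 9.91 V ÷ 2^11 = 4.839 mV.
(9.7710 − 0)/0.00483887 = 2019.2743; ⌊·⌋ gives code 2019.
Code 2019 maps back to 0 + 2019×0.00483887 V = 9.7696729 V.
V_in − V_rec = 0.00132715 V = 1.327 mV.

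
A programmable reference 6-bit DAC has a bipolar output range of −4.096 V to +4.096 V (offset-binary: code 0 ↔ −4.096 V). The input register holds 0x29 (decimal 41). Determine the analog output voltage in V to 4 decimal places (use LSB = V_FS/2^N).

LSB = 8.192 V / 2^6 = 128.000 mV.
Code 0x29 = 41 decimal.
V_out = (−4.096) + 41 × 0.128 V = 1.152 V.

1.1520 V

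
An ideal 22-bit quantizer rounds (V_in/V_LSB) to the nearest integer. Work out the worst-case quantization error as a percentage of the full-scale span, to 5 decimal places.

Rounding → worst-case error = ½ LSB = V_FS/2^23, so 100/8388608 = 1.19209e-05 % of full scale.

0.00001 %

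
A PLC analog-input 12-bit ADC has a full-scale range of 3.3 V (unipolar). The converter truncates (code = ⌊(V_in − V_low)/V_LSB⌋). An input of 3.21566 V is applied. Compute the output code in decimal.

code 3991

Full-scale span = 3.3 V; LSB = 3.3/2^12 = 0.806 mV.
(3.21566 − 0) / 0.000805664 = 3991.316 LSBs.
Floor → code 3991.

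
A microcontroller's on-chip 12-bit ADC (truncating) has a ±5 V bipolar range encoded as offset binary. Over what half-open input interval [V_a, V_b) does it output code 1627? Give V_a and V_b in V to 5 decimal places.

[-1.02783 V, -1.02539 V)

LSB = 10/2^12 = 2.441 mV.
V_a = V_low + 1627·LSB = -1.02783 V; V_b = V_low + 1628·LSB = -1.02539 V.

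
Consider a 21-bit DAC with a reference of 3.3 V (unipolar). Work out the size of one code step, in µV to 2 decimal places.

Full-scale span = 3.3 V.
LSB = 3.3 / 2^21 = 3.3 / 2097152 = 1.57356e-06 V = 1.57 µV.

1.57 µV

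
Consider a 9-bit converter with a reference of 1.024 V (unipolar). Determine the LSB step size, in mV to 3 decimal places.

Full-scale span = 1.024 V.
LSB = 1.024 / 2^9 = 1.024 / 512 = 0.002 V = 2.000 mV.

2.000 mV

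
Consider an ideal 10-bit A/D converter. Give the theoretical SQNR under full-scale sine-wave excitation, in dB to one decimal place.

SNR ≈ 6.02·N + 1.76 dB = 6.02·10 + 1.76 = 61.96 dB.

62.0 dB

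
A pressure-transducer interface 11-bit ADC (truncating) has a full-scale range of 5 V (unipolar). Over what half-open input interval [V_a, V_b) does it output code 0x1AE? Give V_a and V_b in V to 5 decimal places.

LSB = 5/2^11 = 2.441 mV.
Code 0x1AE = 430 decimal.
V_a = V_low + 430·LSB = 1.0498 V; V_b = V_low + 431·LSB = 1.05225 V.

[1.04980 V, 1.05225 V)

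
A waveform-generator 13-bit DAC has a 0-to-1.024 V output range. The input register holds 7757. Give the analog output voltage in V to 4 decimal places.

0.9696 V

LSB = 1.024 V / 2^13 = 125.00 µV.
V_out = 0 + 7757 × 0.000125 V = 0.969625 V.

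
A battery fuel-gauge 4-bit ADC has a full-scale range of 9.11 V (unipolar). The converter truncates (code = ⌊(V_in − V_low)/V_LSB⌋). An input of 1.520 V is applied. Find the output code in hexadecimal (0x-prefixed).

code 0x2 (decimal 2)

LSB = 9.11 V / 16 = 0.5694 V.
(1.520 − 0) / 0.569375 = 2.670 LSBs.
Floor → code 2.
In hexadecimal (0x-prefixed): 0x2.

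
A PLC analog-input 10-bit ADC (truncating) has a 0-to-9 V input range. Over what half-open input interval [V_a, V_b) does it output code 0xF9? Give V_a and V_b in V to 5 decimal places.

LSB = 9/2^10 = 8.789 mV.
Code 0xF9 = 249 decimal.
V_a = V_low + 249·LSB = 2.18848 V; V_b = V_low + 250·LSB = 2.19727 V.

[2.18848 V, 2.19727 V)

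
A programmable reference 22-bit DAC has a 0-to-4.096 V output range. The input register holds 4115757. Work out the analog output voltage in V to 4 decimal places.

4.0193 V

LSB = 4.096 V / 2^22 = 0.98 µV.
V_out = 0 + 4115757 × 9.76563e-07 V = 4.01929 V.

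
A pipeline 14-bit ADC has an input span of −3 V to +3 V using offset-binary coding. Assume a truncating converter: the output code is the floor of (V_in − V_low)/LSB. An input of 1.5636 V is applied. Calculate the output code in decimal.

Full-scale span = 6 V; LSB = 6/2^14 = 366.21 µV.
(1.5636 − (−3)) / 0.000366211 = 12461.670 LSBs.
Floor → code 12461.

code 12461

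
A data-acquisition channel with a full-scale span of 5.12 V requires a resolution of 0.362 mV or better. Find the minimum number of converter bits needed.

14 bits

Number of steps required ≥ 5.12 V / 0.362 mV = 14143.65.
Need 2^N ≥ 14143.65; 2^13 = 8192, 2^14 = 16384.
Minimum N = 14.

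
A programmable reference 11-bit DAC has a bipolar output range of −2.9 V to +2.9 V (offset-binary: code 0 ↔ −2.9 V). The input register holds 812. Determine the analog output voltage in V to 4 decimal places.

LSB = 5.8 V / 2^11 = 2.832 mV.
V_out = (−2.9) + 812 × 0.00283203 V = -0.600391 V.

-0.6004 V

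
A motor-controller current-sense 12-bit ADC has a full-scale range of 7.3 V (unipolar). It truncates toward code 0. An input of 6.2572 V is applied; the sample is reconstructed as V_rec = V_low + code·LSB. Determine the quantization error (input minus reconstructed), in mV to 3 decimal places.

1.585 mV

One LSB is 7.3 V / 4096 = 1.782 mV.
(6.2572 − 0)/0.00178223 = 3510.8892; ⌊·⌋ gives code 3510.
Reconstructed: 6.2556152 V.
Difference: 0.00158477 V → 1.585 mV.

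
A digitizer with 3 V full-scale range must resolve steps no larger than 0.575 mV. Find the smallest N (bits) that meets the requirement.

Number of steps required ≥ 3 V / 0.575 mV = 5217.39.
Need 2^N ≥ 5217.39; 2^12 = 4096, 2^13 = 8192.
Minimum N = 13.

13 bits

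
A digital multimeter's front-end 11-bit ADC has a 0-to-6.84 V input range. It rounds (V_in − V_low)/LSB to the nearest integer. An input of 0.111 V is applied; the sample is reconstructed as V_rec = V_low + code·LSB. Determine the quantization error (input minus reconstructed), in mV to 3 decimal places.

One LSB is 6.84 V / 2048 = 3.340 mV.
(0.111 − 0)/0.00333984 = 33.2351; round gives code 33.
V_rec = 0 + 33·0.00333984 = 0.11021484 V.
Error = 0.111 − 0.11021484 = 0.000785156 V = 0.785 mV.

0.785 mV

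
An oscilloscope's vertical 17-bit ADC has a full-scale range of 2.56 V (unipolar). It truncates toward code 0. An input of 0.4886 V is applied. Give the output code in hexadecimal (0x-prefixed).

code 0x61B8 (decimal 25016)

Full-scale span = 2.56 V; LSB = 2.56/2^17 = 19.53 µV.
(V_in − V_low)/LSB = (0.4886 − 0) / 1.95313e-05 = 25016.320.
⌊·⌋(25016.320) = 25016.
In hexadecimal (0x-prefixed): 0x61B8.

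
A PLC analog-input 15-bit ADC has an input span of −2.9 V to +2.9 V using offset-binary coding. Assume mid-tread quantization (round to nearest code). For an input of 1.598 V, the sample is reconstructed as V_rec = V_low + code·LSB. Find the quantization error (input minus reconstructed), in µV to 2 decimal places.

Step size: 5.8 V ÷ 2^15 = 177.00 µV.
Scaled input = 25412.1490 LSBs, so code = 25412.
Reconstructed: 1.5979736 V.
Difference: 2.63672e-05 V → 26.37 µV.

26.37 µV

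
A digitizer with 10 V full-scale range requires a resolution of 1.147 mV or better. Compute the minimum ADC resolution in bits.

14 bits

Number of steps required ≥ 10 V / 1.147 mV = 8718.40.
Need 2^N ≥ 8718.40; 2^13 = 8192, 2^14 = 16384.
Minimum N = 14.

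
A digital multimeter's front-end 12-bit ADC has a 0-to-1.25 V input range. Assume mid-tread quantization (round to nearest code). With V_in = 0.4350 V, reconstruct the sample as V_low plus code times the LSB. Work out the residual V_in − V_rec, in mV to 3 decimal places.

0.125 mV

Step size: 1.25 V ÷ 2^12 = 305.18 µV.
Scaled input = 1425.4080 LSBs, so code = 1425.
Code 1425 maps back to 0 + 1425×0.000305176 V = 0.43487549 V.
Difference: 0.000124512 V → 0.125 mV.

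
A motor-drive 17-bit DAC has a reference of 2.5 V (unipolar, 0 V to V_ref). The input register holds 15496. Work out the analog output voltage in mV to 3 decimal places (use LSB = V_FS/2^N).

295.563 mV

LSB = 2.5 V / 2^17 = 19.07 µV.
V_out = 0 + 15496 × 1.90735e-05 V = 0.295563 V.
= 295.563 mV.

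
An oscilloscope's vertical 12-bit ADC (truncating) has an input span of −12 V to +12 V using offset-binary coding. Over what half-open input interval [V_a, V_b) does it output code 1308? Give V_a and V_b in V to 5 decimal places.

[-4.33594 V, -4.33008 V)

LSB = 24/2^12 = 5.859 mV.
V_a = V_low + 1308·LSB = -4.33594 V; V_b = V_low + 1309·LSB = -4.33008 V.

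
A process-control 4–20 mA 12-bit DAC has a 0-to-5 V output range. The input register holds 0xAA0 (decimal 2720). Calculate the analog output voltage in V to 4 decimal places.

LSB = 5 V / 2^12 = 1.221 mV.
Code 0xAA0 = 2720 decimal.
V_out = 0 + 2720 × 0.0012207 V = 3.32031 V.

3.3203 V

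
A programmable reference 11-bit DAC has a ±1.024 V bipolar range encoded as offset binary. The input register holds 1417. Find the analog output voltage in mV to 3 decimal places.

LSB = 2.048 V / 2^11 = 1.000 mV.
V_out = (−1.024) + 1417 × 0.001 V = 0.393 V.
= 393.000 mV.

393.000 mV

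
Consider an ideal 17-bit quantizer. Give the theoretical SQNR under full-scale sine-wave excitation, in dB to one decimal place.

SNR ≈ 6.02·N + 1.76 dB = 6.02·17 + 1.76 = 104.10 dB.

104.1 dB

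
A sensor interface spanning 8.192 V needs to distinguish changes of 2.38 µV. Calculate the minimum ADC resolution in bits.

22 bits

Number of steps required ≥ 8.192 V / 2.38 µV = 3442016.81.
Need 2^N ≥ 3442016.81; 2^21 = 2097152, 2^22 = 4194304.
Minimum N = 22.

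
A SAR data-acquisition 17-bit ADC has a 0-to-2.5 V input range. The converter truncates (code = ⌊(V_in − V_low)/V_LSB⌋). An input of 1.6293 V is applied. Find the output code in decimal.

code 85422

Full-scale span = 2.5 V; LSB = 2.5/2^17 = 19.07 µV.
(1.6293 − 0) / 1.90735e-05 = 85422.244 LSBs.
⌊·⌋(85422.244) = 85422.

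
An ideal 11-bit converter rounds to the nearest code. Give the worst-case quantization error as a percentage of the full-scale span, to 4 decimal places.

0.0244 %

Rounding → worst-case error = ½ LSB = V_FS/2^12, so 100/4096 = 0.0244141 % of full scale.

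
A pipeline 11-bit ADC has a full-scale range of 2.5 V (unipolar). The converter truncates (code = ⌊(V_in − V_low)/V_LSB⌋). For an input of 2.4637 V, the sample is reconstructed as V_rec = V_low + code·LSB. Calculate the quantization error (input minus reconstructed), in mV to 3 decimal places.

LSB = 2.5/2^11 = 1.221 mV.
Scaled input = 2018.2630 LSBs, so code = 2018.
V_rec = 0 + 2018·0.0012207 = 2.4633789 V.
Error = 2.4637 − 2.4633789 = 0.000321094 V = 0.321 mV.

0.321 mV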